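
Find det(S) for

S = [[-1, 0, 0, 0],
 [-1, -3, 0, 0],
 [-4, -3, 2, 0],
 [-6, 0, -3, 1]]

6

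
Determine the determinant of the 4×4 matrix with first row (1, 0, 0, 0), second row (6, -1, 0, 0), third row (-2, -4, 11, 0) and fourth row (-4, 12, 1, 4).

The matrix is lower triangular, so the determinant is the product of the diagonal entries:
det = (1) · (-1) · (11) · (4) = -44

-44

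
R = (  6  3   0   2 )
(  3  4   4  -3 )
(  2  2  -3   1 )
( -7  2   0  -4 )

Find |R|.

det(R) = -237

Expand along column 3 (it has 2 zeros):
  − (4) · M_23   where M_23 = det([6 3 2; 2 2 1; -7 2 -4]) = -21
  + (-3) · M_33   where M_33 = det([6 3 2; 3 4 -3; -7 2 -4]) = 107
det = (-1)·(4)·(-21) + (+1)·(-3)·(107) = -237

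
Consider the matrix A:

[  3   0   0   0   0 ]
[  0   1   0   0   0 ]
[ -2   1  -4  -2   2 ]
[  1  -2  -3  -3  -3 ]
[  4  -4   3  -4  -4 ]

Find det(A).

A is block lower-triangular with a 2×2 block and a 3×3 block on the diagonal, so its determinant equals the product of the determinants of the diagonal blocks.
det of the 2×2 block = 3
det of the 3×3 block = 84
det = (3)·(84) = 252

|A| = 252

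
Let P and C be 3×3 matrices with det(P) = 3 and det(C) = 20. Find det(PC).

det(PC) = det(P)·det(C) = (3)·(20) = 60

60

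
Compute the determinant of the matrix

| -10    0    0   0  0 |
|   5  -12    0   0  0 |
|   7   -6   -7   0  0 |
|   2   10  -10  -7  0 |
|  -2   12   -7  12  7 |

41160

The matrix is lower triangular, so the determinant is the product of the diagonal entries:
det = (-10) · (-12) · (-7) · (-7) · (7) = 41160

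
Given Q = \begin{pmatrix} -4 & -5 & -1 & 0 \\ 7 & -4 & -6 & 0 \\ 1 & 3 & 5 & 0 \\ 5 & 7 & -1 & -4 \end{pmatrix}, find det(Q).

Expand along column 4 (it has 3 zeros):
  + (-4) · M_44   where M_44 = det([-4 -5 -1; 7 -4 -6; 1 3 5]) = 188
det = (+1)·(-4)·(188) = -752

-752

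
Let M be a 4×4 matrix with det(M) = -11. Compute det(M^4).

det(M^4) = (det M)^4 = (-11)^4 = 14641

14641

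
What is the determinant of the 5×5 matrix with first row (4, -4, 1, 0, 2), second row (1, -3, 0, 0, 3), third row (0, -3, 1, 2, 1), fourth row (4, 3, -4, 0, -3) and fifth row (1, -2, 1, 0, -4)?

Expand along column 4 (it has 4 zeros):
  − (2) · M_34   where M_34 = det([4 -4 1 2; 1 -3 0 3; 4 3 -4 -3; 1 -2 1 -4]) = -244
det = (-1)·(2)·(-244) = 488

488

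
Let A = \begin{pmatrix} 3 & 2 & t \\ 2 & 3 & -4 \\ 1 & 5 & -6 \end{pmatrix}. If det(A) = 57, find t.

5

Expanding along the column containing t, det(A) is linear in t: det(A) = (7)·t + (22).
Set (7)·t + (22) = 57  ⇒  (7)·t = 35  ⇒  t = 5.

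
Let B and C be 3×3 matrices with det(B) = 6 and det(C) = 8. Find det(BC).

The determinant is 48.

det(BC) = det(B)·det(C) = (6)·(8) = 48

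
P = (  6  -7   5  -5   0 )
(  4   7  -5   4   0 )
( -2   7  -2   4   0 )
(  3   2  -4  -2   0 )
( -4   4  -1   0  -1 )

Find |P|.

Expand along column 5 (it has 4 zeros):
  + (-1) · M_55   where M_55 = det([6 -7 5 -5; 4 7 -5 4; -2 7 -2 4; 3 2 -4 -2]) = -729
det = (+1)·(-1)·(-729) = 729

det(P) = 729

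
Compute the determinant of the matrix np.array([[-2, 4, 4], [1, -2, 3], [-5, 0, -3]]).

-100

Expand along column 2:
  − 4 · |1 3; -5 -3| = −4·(-3 − (-15)) = -48
  + (-2) · |-2 4; -5 -3| = (-2)·(6 − (-20)) = -52
Sum: (-48) + (-52) = -100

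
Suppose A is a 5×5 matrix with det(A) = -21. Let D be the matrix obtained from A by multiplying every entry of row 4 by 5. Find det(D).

Scaling one row by 5 multiplies the determinant by 5.
det(D) = (5)·(-21) = -105

|D| = -105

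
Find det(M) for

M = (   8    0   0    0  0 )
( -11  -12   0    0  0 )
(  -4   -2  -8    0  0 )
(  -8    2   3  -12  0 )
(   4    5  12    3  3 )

-27648

M is lower triangular, so det(M) is the product of the diagonal entries:
det = (8) · (-12) · (-8) · (-12) · (3) = -27648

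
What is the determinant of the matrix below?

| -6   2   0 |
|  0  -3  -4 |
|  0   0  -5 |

The matrix is upper triangular, so the determinant is the product of the diagonal entries:
det = (-6) · (-3) · (-5) = -90

-90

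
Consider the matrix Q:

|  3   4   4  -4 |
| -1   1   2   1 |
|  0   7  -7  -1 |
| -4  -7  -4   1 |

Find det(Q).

Expand along row 3 (it has 1 zero):
  − (7) · M_32   where M_32 = det([3 4 -4; -1 2 1; -4 -4 1]) = -42
  + (-7) · M_33   where M_33 = det([3 4 -4; -1 1 1; -4 -7 1]) = -32
  − (-1) · M_34   where M_34 = det([3 4 4; -1 1 2; -4 -7 -4]) = 26
det = (-1)·(7)·(-42) + (+1)·(-7)·(-32) + (-1)·(-1)·(26) = 544

det(Q) = 544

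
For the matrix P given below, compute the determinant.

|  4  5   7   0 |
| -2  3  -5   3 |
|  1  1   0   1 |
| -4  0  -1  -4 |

Expand along row 1 (it has 1 zero):
  + (4) · M_11   where M_11 = det([3 -5 3; 1 0 1; 0 -1 -4]) = -20
  − (5) · M_12   where M_12 = det([-2 -5 3; 1 0 1; -4 -1 -4]) = -5
  + (7) · M_13   where M_13 = det([-2 3 3; 1 1 1; -4 0 -4]) = 20
det = (+1)·(4)·(-20) + (-1)·(5)·(-5) + (+1)·(7)·(20) = 85

det(P) = 85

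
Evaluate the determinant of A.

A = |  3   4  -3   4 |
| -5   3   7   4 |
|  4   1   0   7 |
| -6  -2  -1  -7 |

Expand along row 3 (it has 1 zero):
  + (4) · M_31   where M_31 = det([4 -3 4; 3 7 4; -2 -1 -7]) = -175
  − (1) · M_32   where M_32 = det([3 -3 4; -5 7 4; -6 -1 -7]) = 230
  − (7) · M_34   where M_34 = det([3 4 -3; -5 3 7; -6 -2 -1]) = -239
det = (+1)·(4)·(-175) + (-1)·(1)·(230) + (-1)·(7)·(-239) = 743

743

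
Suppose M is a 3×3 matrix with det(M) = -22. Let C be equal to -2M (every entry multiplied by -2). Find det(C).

For a 3×3 matrix, det(-2M) = (-2)^3·det(M) = -8·det(M).
det(C) = (-8)·(-22) = 176

det(C) = 176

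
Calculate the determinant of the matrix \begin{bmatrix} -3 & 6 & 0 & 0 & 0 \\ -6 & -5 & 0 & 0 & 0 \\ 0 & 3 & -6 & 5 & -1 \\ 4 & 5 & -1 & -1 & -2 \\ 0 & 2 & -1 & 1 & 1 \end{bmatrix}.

The determinant is 561.

The matrix is block lower-triangular with a 2×2 block and a 3×3 block on the diagonal, so its determinant equals the product of the determinants of the diagonal blocks.
det of the 2×2 block = 51
det of the 3×3 block = 11
det = (51)·(11) = 561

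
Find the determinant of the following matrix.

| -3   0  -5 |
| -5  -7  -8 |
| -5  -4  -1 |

The determinant is 150.

Expand along row 1:
  + (-3) · |-7 -8; -4 -1| = (-3)·(7 − 32) = 75
  + (-5) · |-5 -7; -5 -4| = (-5)·(20 − 35) = 75
Sum: (75) + (75) = 150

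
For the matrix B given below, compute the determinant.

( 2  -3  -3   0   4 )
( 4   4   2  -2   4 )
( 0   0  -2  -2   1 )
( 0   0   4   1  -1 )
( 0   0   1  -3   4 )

det(B) = 380

B is block upper-triangular with a 2×2 block and a 3×3 block on the diagonal, so its determinant equals the product of the determinants of the diagonal blocks.
det of the 2×2 block = 20
det of the 3×3 block = 19
det = (20)·(19) = 380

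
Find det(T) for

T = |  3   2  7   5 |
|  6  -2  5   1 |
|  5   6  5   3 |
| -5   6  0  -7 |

Expand along row 4 (it has 1 zero):
  − (-5) · M_41   where M_41 = det([2 7 5; -2 5 1; 6 5 3]) = -96
  + (6) · M_42   where M_42 = det([3 7 5; 6 5 1; 5 5 3]) = -36
  + (-7) · M_44   where M_44 = det([3 2 7; 6 -2 5; 5 6 5]) = 192
det = (-1)·(-5)·(-96) + (+1)·(6)·(-36) + (+1)·(-7)·(192) = -2040

det(T) = -2040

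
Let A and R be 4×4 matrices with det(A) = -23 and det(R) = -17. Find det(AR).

|AR| = 391

det(AR) = det(A)·det(R) = (-23)·(-17) = 391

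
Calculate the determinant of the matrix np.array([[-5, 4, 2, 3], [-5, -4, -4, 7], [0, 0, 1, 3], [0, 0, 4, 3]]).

The matrix is block upper-triangular with a 2×2 block and a 2×2 block on the diagonal, so its determinant equals the product of the determinants of the diagonal blocks.
det of the 2×2 block = 40
det of the 2×2 block = -9
det = (40)·(-9) = -360

The determinant is -360.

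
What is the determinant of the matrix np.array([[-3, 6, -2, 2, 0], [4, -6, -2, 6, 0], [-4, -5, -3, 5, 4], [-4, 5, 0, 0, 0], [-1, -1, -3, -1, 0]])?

-1136

Expand along column 5 (it has 4 zeros):
  + (4) · M_35   where M_35 = det([-3 6 -2 2; 4 -6 -2 6; -4 5 0 0; -1 -1 -3 -1]) = -284
det = (+1)·(4)·(-284) = -1136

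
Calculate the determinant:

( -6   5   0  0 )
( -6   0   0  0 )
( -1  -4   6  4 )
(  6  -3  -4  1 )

The matrix is block lower-triangular with a 2×2 block and a 2×2 block on the diagonal, so its determinant equals the product of the determinants of the diagonal blocks.
det of the 2×2 block = 30
det of the 2×2 block = 22
det = (30)·(22) = 660

660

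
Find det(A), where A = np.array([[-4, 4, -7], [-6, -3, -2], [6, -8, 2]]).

-374

Expand along column 1:
  + (-4) · |-3 -2; -8 2| = (-4)·(-6 − 16) = 88
  − (-6) · |4 -7; -8 2| = −(-6)·(8 − 56) = -288
  + 6 · |4 -7; -3 -2| = 6·(-8 − 21) = -174
Sum: (88) + (-288) + (-174) = -374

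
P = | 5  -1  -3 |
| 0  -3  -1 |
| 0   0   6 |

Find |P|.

Expand along row 3:
  + 6 · |5 -1; 0 -3| = 6·(-15 − 0) = -90

det(P) = -90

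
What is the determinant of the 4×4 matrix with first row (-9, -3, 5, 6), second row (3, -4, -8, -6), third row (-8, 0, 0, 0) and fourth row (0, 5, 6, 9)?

Expand along row 3 (it has 3 zeros):
  + (-8) · M_31   where M_31 = det([-3 5 6; -4 -8 -6; 5 6 9]) = 234
det = (+1)·(-8)·(234) = -1872

The determinant is -1872.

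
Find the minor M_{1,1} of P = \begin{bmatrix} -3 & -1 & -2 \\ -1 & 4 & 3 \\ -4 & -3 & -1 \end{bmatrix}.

5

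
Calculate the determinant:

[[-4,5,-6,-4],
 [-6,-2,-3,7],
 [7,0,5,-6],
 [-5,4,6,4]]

The determinant is 477.

Expand along row 3 (it has 1 zero):
  + (7) · M_31   where M_31 = det([5 -6 -4; -2 -3 7; 4 6 4]) = -486
  + (5) · M_33   where M_33 = det([-4 5 -4; -6 -2 7; -5 4 4]) = 225
  − (-6) · M_34   where M_34 = det([-4 5 -6; -6 -2 -3; -5 4 6]) = 459
det = (+1)·(7)·(-486) + (+1)·(5)·(225) + (-1)·(-6)·(459) = 477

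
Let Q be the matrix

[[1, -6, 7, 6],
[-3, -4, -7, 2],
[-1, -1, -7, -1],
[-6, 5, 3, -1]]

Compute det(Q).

Expand along row 1:
  + (1) · M_11   where M_11 = det([-4 -7 2; -1 -7 -1; 5 3 -1]) = 66
  − (-6) · M_12   where M_12 = det([-3 -7 2; -1 -7 -1; -6 3 -1]) = -155
  + (7) · M_13   where M_13 = det([-3 -4 2; -1 -1 -1; -6 5 -1]) = -60
  − (6) · M_14   where M_14 = det([-3 -4 -7; -1 -1 -7; -6 5 3]) = -199
det = (+1)·(1)·(66) + (-1)·(-6)·(-155) + (+1)·(7)·(-60) + (-1)·(6)·(-199) = -90

det(Q) = -90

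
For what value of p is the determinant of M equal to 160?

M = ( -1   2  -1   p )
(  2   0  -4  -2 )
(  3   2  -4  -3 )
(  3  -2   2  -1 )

p = -4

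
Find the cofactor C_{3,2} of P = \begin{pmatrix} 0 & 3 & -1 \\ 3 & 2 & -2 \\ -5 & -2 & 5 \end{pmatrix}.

-3

Delete row 3 and column 2; the remaining 2×2 submatrix is [0 -1; 3 -2].
Its determinant is 0·(-2) − (-1)·3 = 3.
The cofactor carries sign (−1)^(3+2) = −1, so C_{3,2} = −(3) = -3.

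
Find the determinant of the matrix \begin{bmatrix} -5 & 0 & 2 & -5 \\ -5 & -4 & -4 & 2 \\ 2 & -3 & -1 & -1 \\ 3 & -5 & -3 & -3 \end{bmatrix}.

Expand along row 1 (it has 1 zero):
  + (-5) · M_11   where M_11 = det([-4 -4 2; -3 -1 -1; -5 -3 -3]) = 24
  + (2) · M_13   where M_13 = det([-5 -4 2; 2 -3 -1; 3 -5 -3]) = -34
  − (-5) · M_14   where M_14 = det([-5 -4 -4; 2 -3 -1; 3 -5 -3]) = -28
det = (+1)·(-5)·(24) + (+1)·(2)·(-34) + (-1)·(-5)·(-28) = -328

-328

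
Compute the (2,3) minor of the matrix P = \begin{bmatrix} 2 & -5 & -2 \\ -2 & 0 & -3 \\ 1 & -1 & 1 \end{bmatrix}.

3

Delete row 2 and column 3; the remaining 2×2 submatrix is [2 -5; 1 -1].
Its determinant is 2·(-1) − (-5)·1 = 3.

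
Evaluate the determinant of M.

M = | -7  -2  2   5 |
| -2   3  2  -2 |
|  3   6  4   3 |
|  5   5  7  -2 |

Expand along row 1:
  + (-7) · M_11   where M_11 = det([3 2 -2; 6 4 3; 5 7 -2]) = -77
  − (-2) · M_12   where M_12 = det([-2 2 -2; 3 4 3; 5 7 -2]) = 98
  + (2) · M_13   where M_13 = det([-2 3 -2; 3 6 3; 5 5 -2]) = 147
  − (5) · M_14   where M_14 = det([-2 3 2; 3 6 4; 5 5 7]) = -77
det = (+1)·(-7)·(-77) + (-1)·(-2)·(98) + (+1)·(2)·(147) + (-1)·(5)·(-77) = 1414

det(M) = 1414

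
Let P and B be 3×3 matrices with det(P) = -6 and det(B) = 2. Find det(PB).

-12

det(PB) = det(P)·det(B) = (-6)·(2) = -12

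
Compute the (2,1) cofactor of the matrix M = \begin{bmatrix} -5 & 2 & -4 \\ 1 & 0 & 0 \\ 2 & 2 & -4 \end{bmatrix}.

Delete row 2 and column 1; the remaining 2×2 submatrix is [2 -4; 2 -4].
Its determinant is 2·(-4) − (-4)·2 = 0.
The cofactor carries sign (−1)^(2+1) = −1, so C_{2,1} = −(0) = 0.

0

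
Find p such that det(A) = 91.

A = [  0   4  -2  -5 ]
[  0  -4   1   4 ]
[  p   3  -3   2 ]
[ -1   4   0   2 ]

-6

Expanding along the column containing p, det(A) is linear in p: det(A) = (-20)·p + (-29).
Set (-20)·p + (-29) = 91  ⇒  (-20)·p = 120  ⇒  p = -6.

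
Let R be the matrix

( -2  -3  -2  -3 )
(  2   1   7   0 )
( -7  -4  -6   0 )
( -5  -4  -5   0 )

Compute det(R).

Expand along column 4 (it has 3 zeros):
  − (-3) · M_14   where M_14 = det([2 1 7; -7 -4 -6; -5 -4 -5]) = 43
det = (-1)·(-3)·(43) = 129

The determinant is 129.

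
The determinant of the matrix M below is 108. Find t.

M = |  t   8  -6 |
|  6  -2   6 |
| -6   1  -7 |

3

Expanding along the row containing t, det(M) is linear in t: det(M) = (8)·t + (84).
Set (8)·t + (84) = 108  ⇒  (8)·t = 24  ⇒  t = 3.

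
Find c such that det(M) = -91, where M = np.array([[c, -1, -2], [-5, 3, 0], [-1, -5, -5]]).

Expanding along the row containing c, det(M) is linear in c: det(M) = (-15)·c + (-31).
Set (-15)·c + (-31) = -91  ⇒  (-15)·c = -60  ⇒  c = 4.

c = 4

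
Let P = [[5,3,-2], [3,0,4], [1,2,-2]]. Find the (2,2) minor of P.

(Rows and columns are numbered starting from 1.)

-8

Delete row 2 and column 2; the remaining 2×2 submatrix is [5 -2; 1 -2].
Its determinant is 5·(-2) − (-2)·1 = -8.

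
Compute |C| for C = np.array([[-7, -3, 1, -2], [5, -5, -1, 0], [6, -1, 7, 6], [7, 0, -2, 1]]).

Expand along row 2 (it has 1 zero):
  − (5) · M_21   where M_21 = det([-3 1 -2; -1 7 6; 0 -2 1]) = -60
  + (-5) · M_22   where M_22 = det([-7 1 -2; 6 7 6; 7 -2 1]) = 25
  − (-1) · M_23   where M_23 = det([-7 -3 -2; 6 -1 6; 7 0 1]) = -115
det = (-1)·(5)·(-60) + (+1)·(-5)·(25) + (-1)·(-1)·(-115) = 60

|C| = 60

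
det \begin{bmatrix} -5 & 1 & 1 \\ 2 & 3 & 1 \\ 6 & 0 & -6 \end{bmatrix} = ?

Expand along column 2:
  − 1 · |2 1; 6 -6| = −1·(-12 − 6) = 18
  + 3 · |-5 1; 6 -6| = 3·(30 − 6) = 72
Sum: (18) + (72) = 90

90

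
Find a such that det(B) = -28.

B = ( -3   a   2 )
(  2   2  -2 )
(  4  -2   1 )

Expanding along the column containing a, det(B) is linear in a: det(B) = (-10)·a + (-18).
Set (-10)·a + (-18) = -28  ⇒  (-10)·a = -10  ⇒  a = 1.

a = 1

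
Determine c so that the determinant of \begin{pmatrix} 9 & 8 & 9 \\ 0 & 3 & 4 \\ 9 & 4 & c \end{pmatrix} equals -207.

c = -4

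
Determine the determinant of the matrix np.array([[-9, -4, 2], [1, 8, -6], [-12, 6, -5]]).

-68

Expand along column 1:
  + (-9) · |8 -6; 6 -5| = (-9)·(-40 − (-36)) = 36
  − 1 · |-4 2; 6 -5| = −1·(20 − 12) = -8
  + (-12) · |-4 2; 8 -6| = (-12)·(24 − 16) = -96
Sum: (36) + (-8) + (-96) = -68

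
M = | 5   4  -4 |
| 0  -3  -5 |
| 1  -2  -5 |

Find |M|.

det(M) = -7

Expand along row 2:
  + (-3) · |5 -4; 1 -5| = (-3)·(-25 − (-4)) = 63
  − (-5) · |5 4; 1 -2| = −(-5)·(-10 − 4) = -70
Sum: (63) + (-70) = -7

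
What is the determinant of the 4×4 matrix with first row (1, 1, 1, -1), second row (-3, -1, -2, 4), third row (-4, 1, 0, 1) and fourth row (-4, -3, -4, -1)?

The determinant is -22.

Expand along row 3 (it has 1 zero):
  + (-4) · M_31   where M_31 = det([1 1 -1; -1 -2 4; -3 -4 -1]) = 7
  − (1) · M_32   where M_32 = det([1 1 -1; -3 -2 4; -4 -4 -1]) = -5
  − (1) · M_34   where M_34 = det([1 1 1; -3 -1 -2; -4 -3 -4]) = -1
det = (+1)·(-4)·(7) + (-1)·(1)·(-5) + (-1)·(1)·(-1) = -22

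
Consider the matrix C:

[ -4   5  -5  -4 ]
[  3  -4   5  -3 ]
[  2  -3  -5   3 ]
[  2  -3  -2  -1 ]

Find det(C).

|C| = 1

Expand along row 1:
  + (-4) · M_11   where M_11 = det([-4 5 -3; -3 -5 3; -3 -2 -1]) = -77
  − (5) · M_12   where M_12 = det([3 5 -3; 2 -5 3; 2 -2 -1]) = 55
  + (-5) · M_13   where M_13 = det([3 -4 -3; 2 -3 3; 2 -3 -1]) = 4
  − (-4) · M_14   where M_14 = det([3 -4 5; 2 -3 -5; 2 -3 -2]) = -3
det = (+1)·(-4)·(-77) + (-1)·(5)·(55) + (+1)·(-5)·(4) + (-1)·(-4)·(-3) = 1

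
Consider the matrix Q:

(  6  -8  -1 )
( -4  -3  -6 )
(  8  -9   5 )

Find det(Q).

Expand along column 1:
  + 6 · |-3 -6; -9 5| = 6·(-15 − 54) = -414
  − (-4) · |-8 -1; -9 5| = −(-4)·(-40 − 9) = -196
  + 8 · |-8 -1; -3 -6| = 8·(48 − 3) = 360
Sum: (-414) + (-196) + (360) = -250

-250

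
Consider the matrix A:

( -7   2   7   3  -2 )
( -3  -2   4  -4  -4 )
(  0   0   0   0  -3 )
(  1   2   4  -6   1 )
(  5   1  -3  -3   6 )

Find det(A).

186

Expand along row 3 (it has 4 zeros):
  + (-3) · M_35   where M_35 = det([-7 2 7 3; -3 -2 4 -4; 1 2 4 -6; 5 1 -3 -3]) = -62
det = (+1)·(-3)·(-62) = 186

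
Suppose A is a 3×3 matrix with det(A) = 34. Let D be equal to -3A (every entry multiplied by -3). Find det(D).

|D| = -918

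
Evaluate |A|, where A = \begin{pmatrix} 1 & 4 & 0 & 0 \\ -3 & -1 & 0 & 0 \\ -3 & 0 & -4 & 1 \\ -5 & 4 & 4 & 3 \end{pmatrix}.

-176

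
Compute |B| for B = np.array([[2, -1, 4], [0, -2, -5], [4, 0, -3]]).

Expand along row 2:
  + (-2) · |2 4; 4 -3| = (-2)·(-6 − 16) = 44
  − (-5) · |2 -1; 4 0| = −(-5)·(0 − (-4)) = 20
Sum: (44) + (20) = 64

64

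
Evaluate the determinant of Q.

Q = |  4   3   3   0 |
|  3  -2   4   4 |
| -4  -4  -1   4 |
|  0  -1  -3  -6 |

Expand along row 1 (it has 1 zero):
  + (4) · M_11   where M_11 = det([-2 4 4; -4 -1 4; -1 -3 -6]) = -104
  − (3) · M_12   where M_12 = det([3 4 4; -4 -1 4; 0 -3 -6]) = 6
  + (3) · M_13   where M_13 = det([3 -2 4; -4 -4 4; 0 -1 -6]) = 148
det = (+1)·(4)·(-104) + (-1)·(3)·(6) + (+1)·(3)·(148) = 10

The determinant is 10.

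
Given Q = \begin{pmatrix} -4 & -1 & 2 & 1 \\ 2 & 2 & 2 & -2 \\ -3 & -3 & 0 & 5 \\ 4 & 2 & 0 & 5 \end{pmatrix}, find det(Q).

det(Q) = -126

Expand along column 3 (it has 2 zeros):
  + (2) · M_13   where M_13 = det([2 2 -2; -3 -3 5; 4 2 5]) = 8
  − (2) · M_23   where M_23 = det([-4 -1 1; -3 -3 5; 4 2 5]) = 71
det = (+1)·(2)·(8) + (-1)·(2)·(71) = -126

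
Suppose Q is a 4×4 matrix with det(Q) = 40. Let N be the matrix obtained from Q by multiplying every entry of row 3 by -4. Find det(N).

Scaling one row by -4 multiplies the determinant by -4.
det(N) = (-4)·(40) = -160

det(N) = -160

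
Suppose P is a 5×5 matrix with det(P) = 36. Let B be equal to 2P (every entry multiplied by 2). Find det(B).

1152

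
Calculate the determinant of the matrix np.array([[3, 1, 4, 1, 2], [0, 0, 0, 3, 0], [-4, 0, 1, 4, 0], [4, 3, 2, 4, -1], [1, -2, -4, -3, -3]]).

348

Expand along row 2 (it has 4 zeros):
  + (3) · M_24   where M_24 = det([3 1 4 2; -4 0 1 0; 4 3 2 -1; 1 -2 -4 -3]) = 116
det = (+1)·(3)·(116) = 348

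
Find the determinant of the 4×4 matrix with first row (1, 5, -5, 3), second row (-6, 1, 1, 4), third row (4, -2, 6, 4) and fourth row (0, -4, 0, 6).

The determinant is 2368.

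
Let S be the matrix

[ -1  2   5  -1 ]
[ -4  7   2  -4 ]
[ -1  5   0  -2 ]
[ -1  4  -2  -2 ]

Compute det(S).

det(S) = 16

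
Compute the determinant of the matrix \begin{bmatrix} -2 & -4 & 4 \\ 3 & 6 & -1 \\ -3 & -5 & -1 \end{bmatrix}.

10

Expand along row 1:
  + (-2) · |6 -1; -5 -1| = (-2)·(-6 − 5) = 22
  − (-4) · |3 -1; -3 -1| = −(-4)·(-3 − 3) = -24
  + 4 · |3 6; -3 -5| = 4·(-15 − (-18)) = 12
Sum: (22) + (-24) + (12) = 10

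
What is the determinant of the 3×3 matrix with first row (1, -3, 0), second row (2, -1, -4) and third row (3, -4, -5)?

-5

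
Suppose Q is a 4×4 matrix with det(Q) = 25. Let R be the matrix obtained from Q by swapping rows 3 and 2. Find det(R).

Swapping two rows multiplies the determinant by −1.
det(R) = (-1)·(25) = -25

The determinant is -25.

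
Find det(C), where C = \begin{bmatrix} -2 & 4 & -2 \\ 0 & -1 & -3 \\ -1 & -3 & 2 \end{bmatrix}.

36

Expand along column 1:
  + (-2) · |-1 -3; -3 2| = (-2)·(-2 − 9) = 22
  + (-1) · |4 -2; -1 -3| = (-1)·(-12 − 2) = 14
Sum: (22) + (14) = 36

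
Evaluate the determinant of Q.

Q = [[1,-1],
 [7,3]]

det(Q) = 1·3 − (-1)·7 = 3 − (-7) = 10

|Q| = 10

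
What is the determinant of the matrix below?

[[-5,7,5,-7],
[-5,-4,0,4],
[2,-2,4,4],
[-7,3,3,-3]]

100

Expand along row 2 (it has 1 zero):
  − (-5) · M_21   where M_21 = det([7 5 -7; -2 4 4; 3 3 -3]) = -12
  + (-4) · M_22   where M_22 = det([-5 5 -7; 2 4 4; -7 3 -3]) = -228
  + (4) · M_24   where M_24 = det([-5 7 5; 2 -2 4; -7 3 3]) = -188
det = (-1)·(-5)·(-12) + (+1)·(-4)·(-228) + (+1)·(4)·(-188) = 100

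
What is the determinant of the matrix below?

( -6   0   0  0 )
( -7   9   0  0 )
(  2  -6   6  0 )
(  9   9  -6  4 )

The determinant is -1296.

The matrix is lower triangular, so the determinant is the product of the diagonal entries:
det = (-6) · (9) · (6) · (4) = -1296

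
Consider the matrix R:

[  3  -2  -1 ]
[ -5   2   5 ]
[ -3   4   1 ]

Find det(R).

Expand along row 1:
  + 3 · |2 5; 4 1| = 3·(2 − 20) = -54
  − (-2) · |-5 5; -3 1| = −(-2)·(-5 − (-15)) = 20
  + (-1) · |-5 2; -3 4| = (-1)·(-20 − (-6)) = 14
Sum: (-54) + (20) + (14) = -20

det(R) = -20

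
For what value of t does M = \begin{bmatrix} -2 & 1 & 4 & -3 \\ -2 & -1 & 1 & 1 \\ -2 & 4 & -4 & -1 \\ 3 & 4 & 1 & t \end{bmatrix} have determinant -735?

9

Expanding along the column containing t, det(M) is linear in t: det(M) = (-50)·t + (-285).
Set (-50)·t + (-285) = -735  ⇒  (-50)·t = -450  ⇒  t = 9.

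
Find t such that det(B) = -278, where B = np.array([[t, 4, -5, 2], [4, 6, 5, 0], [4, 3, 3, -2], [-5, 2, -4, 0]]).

Expanding along the column containing t, det(B) is linear in t: det(B) = (-68)·t + (-550).
Set (-68)·t + (-550) = -278  ⇒  (-68)·t = 272  ⇒  t = -4.

t = -4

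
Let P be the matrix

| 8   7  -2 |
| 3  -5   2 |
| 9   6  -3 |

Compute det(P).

87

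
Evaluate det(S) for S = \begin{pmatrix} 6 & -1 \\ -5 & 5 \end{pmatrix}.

det(S) = 6·5 − (-1)·(-5) = 30 − 5 = 25

det(S) = 25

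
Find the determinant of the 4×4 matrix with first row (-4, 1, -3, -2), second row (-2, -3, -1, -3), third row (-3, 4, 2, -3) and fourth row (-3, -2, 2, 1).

450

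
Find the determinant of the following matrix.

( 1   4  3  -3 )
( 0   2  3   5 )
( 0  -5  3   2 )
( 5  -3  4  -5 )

Expand along column 1 (it has 2 zeros):
  + (1) · M_11   where M_11 = det([2 3 5; -5 3 2; -3 4 -5]) = -194
  − (5) · M_41   where M_41 = det([4 3 -3; 2 3 5; -5 3 2]) = -186
det = (+1)·(1)·(-194) + (-1)·(5)·(-186) = 736

736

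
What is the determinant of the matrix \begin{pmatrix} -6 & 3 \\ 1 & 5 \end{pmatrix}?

-33

det = (-6)·5 − 3·1 = -30 − 3 = -33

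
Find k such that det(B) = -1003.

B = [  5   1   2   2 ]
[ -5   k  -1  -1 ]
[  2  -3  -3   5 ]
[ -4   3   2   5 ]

k = 5

Expanding along the row containing k, det(B) is linear in k: det(B) = (-201)·k + (2).
Set (-201)·k + (2) = -1003  ⇒  (-201)·k = -1005  ⇒  k = 5.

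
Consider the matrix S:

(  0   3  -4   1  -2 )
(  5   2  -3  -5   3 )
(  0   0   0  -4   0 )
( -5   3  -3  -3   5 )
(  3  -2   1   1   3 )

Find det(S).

Expand along row 3 (it has 4 zeros):
  − (-4) · M_34   where M_34 = det([0 3 -4 -2; 5 2 -3 3; -5 3 -3 5; 3 -2 1 3]) = -240
det = (-1)·(-4)·(-240) = -960

|S| = -960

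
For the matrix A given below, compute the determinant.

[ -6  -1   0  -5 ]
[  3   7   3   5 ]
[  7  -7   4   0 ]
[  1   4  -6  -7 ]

Expand along row 1 (it has 1 zero):
  + (-6) · M_11   where M_11 = det([7 3 5; -7 4 0; 4 -6 -7]) = -213
  − (-1) · M_12   where M_12 = det([3 3 5; 7 4 0; 1 -6 -7]) = -167
  − (-5) · M_14   where M_14 = det([3 7 3; 7 -7 4; 1 4 -6]) = 505
det = (+1)·(-6)·(-213) + (-1)·(-1)·(-167) + (-1)·(-5)·(505) = 3636

3636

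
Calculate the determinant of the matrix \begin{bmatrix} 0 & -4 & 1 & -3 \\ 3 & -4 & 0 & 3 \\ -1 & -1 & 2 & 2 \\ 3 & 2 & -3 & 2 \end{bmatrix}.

-8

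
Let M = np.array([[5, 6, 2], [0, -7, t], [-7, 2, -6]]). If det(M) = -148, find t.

Expanding along the column containing t, det(M) is linear in t: det(M) = (-52)·t + (112).
Set (-52)·t + (112) = -148  ⇒  (-52)·t = -260  ⇒  t = 5.

5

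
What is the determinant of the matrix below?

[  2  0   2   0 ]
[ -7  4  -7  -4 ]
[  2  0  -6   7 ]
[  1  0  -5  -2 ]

464

Expand along column 2 (it has 3 zeros):
  + (4) · M_22   where M_22 = det([2 2 0; 2 -6 7; 1 -5 -2]) = 116
det = (+1)·(4)·(116) = 464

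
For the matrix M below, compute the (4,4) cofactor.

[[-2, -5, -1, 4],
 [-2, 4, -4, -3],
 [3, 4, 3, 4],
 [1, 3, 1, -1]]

-6

Delete row 4 and column 4; the remaining 3×3 submatrix is [-2 -5 -1; -2 4 -4; 3 4 3].
Its determinant is -6.
The cofactor carries sign (−1)^(4+4) = +1, so C_{4,4} = +(-6) = -6.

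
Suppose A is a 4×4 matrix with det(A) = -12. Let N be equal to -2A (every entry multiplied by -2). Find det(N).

The determinant is -192.

For a 4×4 matrix, det(-2A) = (-2)^4·det(A) = 16·det(A).
det(N) = (16)·(-12) = -192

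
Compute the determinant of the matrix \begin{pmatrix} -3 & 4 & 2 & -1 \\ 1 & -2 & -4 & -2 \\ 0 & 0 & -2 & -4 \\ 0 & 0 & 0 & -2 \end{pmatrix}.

8

The matrix is block upper-triangular with a 2×2 block and a 2×2 block on the diagonal, so its determinant equals the product of the determinants of the diagonal blocks.
det of the 2×2 block = 2
det of the 2×2 block = 4
det = (2)·(4) = 8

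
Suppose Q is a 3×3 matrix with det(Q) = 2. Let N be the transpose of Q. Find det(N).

2

det(Qᵀ) = det(Q).
det(N) = (1)·(2) = 2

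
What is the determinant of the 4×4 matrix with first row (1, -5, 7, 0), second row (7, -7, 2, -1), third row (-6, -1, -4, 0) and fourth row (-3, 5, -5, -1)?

The determinant is 509.

Expand along column 4 (it has 2 zeros):
  + (-1) · M_24   where M_24 = det([1 -5 7; -6 -1 -4; -3 5 -5]) = -116
  + (-1) · M_44   where M_44 = det([1 -5 7; 7 -7 2; -6 -1 -4]) = -393
det = (+1)·(-1)·(-116) + (+1)·(-1)·(-393) = 509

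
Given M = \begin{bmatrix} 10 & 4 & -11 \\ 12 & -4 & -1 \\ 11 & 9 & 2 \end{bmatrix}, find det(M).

Expand along column 1:
  + 10 · |-4 -1; 9 2| = 10·(-8 − (-9)) = 10
  − 12 · |4 -11; 9 2| = −12·(8 − (-99)) = -1284
  + 11 · |4 -11; -4 -1| = 11·(-4 − 44) = -528
Sum: (10) + (-1284) + (-528) = -1802

-1802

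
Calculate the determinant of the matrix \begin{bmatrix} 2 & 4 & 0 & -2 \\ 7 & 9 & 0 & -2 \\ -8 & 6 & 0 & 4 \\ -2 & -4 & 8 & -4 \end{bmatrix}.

1440

Expand along column 3 (it has 3 zeros):
  − (8) · M_43   where M_43 = det([2 4 -2; 7 9 -2; -8 6 4]) = -180
det = (-1)·(8)·(-180) = 1440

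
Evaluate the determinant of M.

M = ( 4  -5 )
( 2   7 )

38

det(M) = 4·7 − (-5)·2 = 28 − (-10) = 38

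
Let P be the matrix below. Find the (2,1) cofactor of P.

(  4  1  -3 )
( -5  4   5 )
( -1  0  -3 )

Delete row 2 and column 1; the remaining 2×2 submatrix is [1 -3; 0 -3].
Its determinant is 1·(-3) − (-3)·0 = -3.
The cofactor carries sign (−1)^(2+1) = −1, so C_{2,1} = −(-3) = 3.

The cofactor is 3.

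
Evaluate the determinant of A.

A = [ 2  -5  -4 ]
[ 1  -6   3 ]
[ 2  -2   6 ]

|A| = -100

Expand along row 1:
  + 2 · |-6 3; -2 6| = 2·(-36 − (-6)) = -60
  − (-5) · |1 3; 2 6| = −(-5)·(6 − 6) = 0
  + (-4) · |1 -6; 2 -2| = (-4)·(-2 − (-12)) = -40
Sum: (-60) + (0) + (-40) = -100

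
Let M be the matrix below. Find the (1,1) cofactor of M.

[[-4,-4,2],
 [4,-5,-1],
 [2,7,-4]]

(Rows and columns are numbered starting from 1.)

27

Delete row 1 and column 1; the remaining 2×2 submatrix is [-5 -1; 7 -4].
Its determinant is (-5)·(-4) − (-1)·7 = 27.
The cofactor carries sign (−1)^(1+1) = +1, so C_{1,1} = +(27) = 27.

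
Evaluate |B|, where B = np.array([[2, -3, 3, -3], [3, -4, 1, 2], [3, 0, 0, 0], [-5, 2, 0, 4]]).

Expand along row 3 (it has 3 zeros):
  + (3) · M_31   where M_31 = det([-3 3 -3; -4 1 2; 2 0 4]) = 54
det = (+1)·(3)·(54) = 162

|B| = 162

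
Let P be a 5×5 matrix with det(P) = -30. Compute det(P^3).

-27000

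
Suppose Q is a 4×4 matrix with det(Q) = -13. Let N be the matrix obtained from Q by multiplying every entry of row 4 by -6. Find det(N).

Scaling one row by -6 multiplies the determinant by -6.
det(N) = (-6)·(-13) = 78

78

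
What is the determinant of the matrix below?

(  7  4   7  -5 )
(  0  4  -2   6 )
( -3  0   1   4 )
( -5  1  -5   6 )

Expand along row 2 (it has 1 zero):
  + (4) · M_22   where M_22 = det([7 7 -5; -3 1 4; -5 -5 6]) = 68
  − (-2) · M_23   where M_23 = det([7 4 -5; -3 0 4; -5 1 6]) = -21
  + (6) · M_24   where M_24 = det([7 4 7; -3 0 1; -5 1 -5]) = -108
det = (+1)·(4)·(68) + (-1)·(-2)·(-21) + (+1)·(6)·(-108) = -418

The determinant is -418.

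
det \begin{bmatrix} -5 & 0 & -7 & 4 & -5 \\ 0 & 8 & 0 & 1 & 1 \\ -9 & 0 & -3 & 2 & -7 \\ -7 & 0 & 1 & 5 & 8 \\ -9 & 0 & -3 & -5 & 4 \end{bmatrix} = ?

Expand along column 2 (it has 4 zeros):
  + (8) · M_22   where M_22 = det([-5 -7 4 -5; -9 -3 2 -7; -7 1 5 8; -9 -3 -5 4]) = -7056
det = (+1)·(8)·(-7056) = -56448

-56448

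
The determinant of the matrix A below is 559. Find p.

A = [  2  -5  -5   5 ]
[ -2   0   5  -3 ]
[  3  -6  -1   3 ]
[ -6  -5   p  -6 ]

-1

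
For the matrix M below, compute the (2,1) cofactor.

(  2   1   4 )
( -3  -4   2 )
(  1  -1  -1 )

-3

Delete row 2 and column 1; the remaining 2×2 submatrix is [1 4; -1 -1].
Its determinant is 1·(-1) − 4·(-1) = 3.
The cofactor carries sign (−1)^(2+1) = −1, so C_{2,1} = −(3) = -3.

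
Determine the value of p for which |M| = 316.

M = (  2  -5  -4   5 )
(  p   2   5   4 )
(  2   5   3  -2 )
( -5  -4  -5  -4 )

p = 7

Expanding along the row containing p, det(M) is linear in p: det(M) = (67)·p + (-153).
Set (67)·p + (-153) = 316  ⇒  (67)·p = 469  ⇒  p = 7.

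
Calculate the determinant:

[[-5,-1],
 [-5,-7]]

30

det = (-5)·(-7) − (-1)·(-5) = 35 − 5 = 30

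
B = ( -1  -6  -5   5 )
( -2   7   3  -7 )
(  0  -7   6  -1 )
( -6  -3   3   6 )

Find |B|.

Expand along row 3 (it has 1 zero):
  − (-7) · M_32   where M_32 = det([-1 -5 5; -2 3 -7; -6 3 6]) = -249
  + (6) · M_33   where M_33 = det([-1 -6 5; -2 7 -7; -6 -3 6]) = -105
  − (-1) · M_34   where M_34 = det([-1 -6 -5; -2 7 3; -6 -3 3]) = -198
det = (-1)·(-7)·(-249) + (+1)·(6)·(-105) + (-1)·(-1)·(-198) = -2571

The determinant is -2571.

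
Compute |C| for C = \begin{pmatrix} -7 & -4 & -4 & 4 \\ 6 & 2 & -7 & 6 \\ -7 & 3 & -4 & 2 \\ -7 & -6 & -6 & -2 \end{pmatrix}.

Expand along row 1:
  + (-7) · M_11   where M_11 = det([2 -7 6; 3 -4 2; -6 -6 -2]) = -170
  − (-4) · M_12   where M_12 = det([6 -7 6; -7 -4 2; -7 -6 -2]) = 400
  + (-4) · M_13   where M_13 = det([6 2 6; -7 3 2; -7 -6 -2]) = 358
  − (4) · M_14   where M_14 = det([6 2 -7; -7 3 -4; -7 -6 -6]) = -721
det = (+1)·(-7)·(-170) + (-1)·(-4)·(400) + (+1)·(-4)·(358) + (-1)·(4)·(-721) = 4242

det(C) = 4242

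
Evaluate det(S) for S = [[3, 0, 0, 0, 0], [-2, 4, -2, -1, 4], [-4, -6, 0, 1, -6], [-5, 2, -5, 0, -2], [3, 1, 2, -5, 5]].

576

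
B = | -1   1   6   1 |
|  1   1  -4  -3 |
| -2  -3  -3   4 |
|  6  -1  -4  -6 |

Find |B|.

Expand along row 1:
  + (-1) · M_11   where M_11 = det([1 -4 -3; -3 -3 4; -1 -4 -6]) = 95
  − (1) · M_12   where M_12 = det([1 -4 -3; -2 -3 4; 6 -4 -6]) = -92
  + (6) · M_13   where M_13 = det([1 1 -3; -2 -3 4; 6 -1 -6]) = -26
  − (1) · M_14   where M_14 = det([1 1 -4; -2 -3 -3; 6 -1 -4]) = -97
det = (+1)·(-1)·(95) + (-1)·(1)·(-92) + (+1)·(6)·(-26) + (-1)·(1)·(-97) = -62

-62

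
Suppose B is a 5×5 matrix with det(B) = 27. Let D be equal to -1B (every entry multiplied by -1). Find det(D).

For a 5×5 matrix, det(-1B) = (-1)^5·det(B) = -1·det(B).
det(D) = (-1)·(27) = -27

det(D) = -27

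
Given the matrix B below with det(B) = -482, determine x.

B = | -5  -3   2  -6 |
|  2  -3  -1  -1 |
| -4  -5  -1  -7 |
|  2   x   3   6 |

Expanding along the row containing x, det(B) is linear in x: det(B) = (42)·x + (-230).
Set (42)·x + (-230) = -482  ⇒  (42)·x = -252  ⇒  x = -6.

x = -6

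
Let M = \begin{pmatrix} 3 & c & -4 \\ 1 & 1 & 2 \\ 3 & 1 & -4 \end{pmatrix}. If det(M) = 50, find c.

c = 6

Expanding along the column containing c, det(M) is linear in c: det(M) = (10)·c + (-10).
Set (10)·c + (-10) = 50  ⇒  (10)·c = 60  ⇒  c = 6.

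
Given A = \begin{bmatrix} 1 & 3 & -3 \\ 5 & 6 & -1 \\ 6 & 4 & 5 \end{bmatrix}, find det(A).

det(A) = -11

Expand along row 1:
  + 1 · |6 -1; 4 5| = 1·(30 − (-4)) = 34
  − 3 · |5 -1; 6 5| = −3·(25 − (-6)) = -93
  + (-3) · |5 6; 6 4| = (-3)·(20 − 36) = 48
Sum: (34) + (-93) + (48) = -11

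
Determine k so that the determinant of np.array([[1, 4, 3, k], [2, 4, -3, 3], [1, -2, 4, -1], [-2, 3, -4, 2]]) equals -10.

Expanding along the column containing k, det(A) is linear in k: det(A) = (21)·k + (-94).
Set (21)·k + (-94) = -10  ⇒  (21)·k = 84  ⇒  k = 4.

k = 4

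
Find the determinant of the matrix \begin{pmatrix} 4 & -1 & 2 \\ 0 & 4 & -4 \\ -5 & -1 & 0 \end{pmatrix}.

The determinant is 4.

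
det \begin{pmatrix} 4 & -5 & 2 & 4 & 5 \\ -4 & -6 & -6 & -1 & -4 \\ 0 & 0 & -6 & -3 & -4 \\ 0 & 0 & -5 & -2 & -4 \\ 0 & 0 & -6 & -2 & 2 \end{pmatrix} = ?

The matrix is block upper-triangular with a 2×2 block and a 3×3 block on the diagonal, so its determinant equals the product of the determinants of the diagonal blocks.
det of the 2×2 block = -44
det of the 3×3 block = -22
det = (-44)·(-22) = 968

The determinant is 968.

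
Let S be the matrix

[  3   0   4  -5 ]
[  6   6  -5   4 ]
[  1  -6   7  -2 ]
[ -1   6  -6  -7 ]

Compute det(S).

The determinant is 942.

Expand along row 1 (it has 1 zero):
  + (3) · M_11   where M_11 = det([6 -5 4; -6 7 -2; 6 -6 -7]) = -120
  + (4) · M_13   where M_13 = det([6 6 4; 1 -6 -2; -1 6 -7]) = 378
  − (-5) · M_14   where M_14 = det([6 6 -5; 1 -6 7; -1 6 -6]) = -42
det = (+1)·(3)·(-120) + (+1)·(4)·(378) + (-1)·(-5)·(-42) = 942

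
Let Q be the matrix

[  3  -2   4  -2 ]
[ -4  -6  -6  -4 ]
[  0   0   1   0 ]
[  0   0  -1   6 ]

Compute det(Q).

-156

Q is block upper-triangular with a 2×2 block and a 2×2 block on the diagonal, so its determinant equals the product of the determinants of the diagonal blocks.
det of the 2×2 block = -26
det of the 2×2 block = 6
det = (-26)·(6) = -156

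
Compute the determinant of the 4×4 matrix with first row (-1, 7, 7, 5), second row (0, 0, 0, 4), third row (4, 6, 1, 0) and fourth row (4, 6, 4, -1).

Expand along row 2 (it has 3 zeros):
  + (4) · M_24   where M_24 = det([-1 7 7; 4 6 1; 4 6 4]) = -102
det = (+1)·(4)·(-102) = -408

-408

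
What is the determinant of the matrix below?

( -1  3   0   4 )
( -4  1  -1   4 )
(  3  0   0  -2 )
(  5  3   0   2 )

-18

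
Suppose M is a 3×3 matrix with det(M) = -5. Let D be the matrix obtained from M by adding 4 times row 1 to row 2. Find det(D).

Adding a multiple of one row to another leaves the determinant unchanged.
det(D) = (1)·(-5) = -5

-5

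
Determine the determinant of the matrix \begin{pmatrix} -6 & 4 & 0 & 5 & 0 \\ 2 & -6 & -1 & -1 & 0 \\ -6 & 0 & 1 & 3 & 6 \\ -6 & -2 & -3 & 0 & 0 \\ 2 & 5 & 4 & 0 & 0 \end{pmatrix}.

1860

Expand along column 5 (it has 4 zeros):
  + (6) · M_35   where M_35 = det([-6 4 0 5; 2 -6 -1 -1; -6 -2 -3 0; 2 5 4 0]) = 310
det = (+1)·(6)·(310) = 1860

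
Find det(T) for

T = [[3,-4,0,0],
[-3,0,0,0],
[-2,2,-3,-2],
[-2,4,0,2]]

72

T is block lower-triangular with a 2×2 block and a 2×2 block on the diagonal, so its determinant equals the product of the determinants of the diagonal blocks.
det of the 2×2 block = -12
det of the 2×2 block = -6
det = (-12)·(-6) = 72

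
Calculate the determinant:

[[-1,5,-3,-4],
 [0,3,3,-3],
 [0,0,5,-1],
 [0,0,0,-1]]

15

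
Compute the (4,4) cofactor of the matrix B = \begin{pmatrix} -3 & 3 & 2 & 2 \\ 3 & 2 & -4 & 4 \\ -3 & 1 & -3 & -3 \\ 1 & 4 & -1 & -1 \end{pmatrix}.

Delete row 4 and column 4; the remaining 3×3 submatrix is [-3 3 2; 3 2 -4; -3 1 -3].
Its determinant is 87.
The cofactor carries sign (−1)^(4+4) = +1, so C_{4,4} = +(87) = 87.

87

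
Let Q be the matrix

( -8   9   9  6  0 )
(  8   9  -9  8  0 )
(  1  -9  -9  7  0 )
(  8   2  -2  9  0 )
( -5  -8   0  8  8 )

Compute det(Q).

Expand along column 5 (it has 4 zeros):
  + (8) · M_55   where M_55 = det([-8 9 9 6; 8 9 -9 8; 1 -9 -9 7; 8 2 -2 9]) = 21294
det = (+1)·(8)·(21294) = 170352

det(Q) = 170352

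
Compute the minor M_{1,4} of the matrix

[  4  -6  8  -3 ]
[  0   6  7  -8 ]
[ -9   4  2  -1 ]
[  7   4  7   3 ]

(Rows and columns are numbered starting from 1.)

Delete row 1 and column 4; the remaining 3×3 submatrix is [0 6 7; -9 4 2; 7 4 7].
Its determinant is 14.

The minor is 14.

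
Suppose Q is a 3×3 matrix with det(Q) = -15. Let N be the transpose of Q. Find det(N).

det(Qᵀ) = det(Q).
det(N) = (1)·(-15) = -15

The determinant is -15.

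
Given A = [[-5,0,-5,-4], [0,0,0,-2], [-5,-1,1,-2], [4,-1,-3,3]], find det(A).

Expand along row 2 (it has 3 zeros):
  + (-2) · M_24   where M_24 = det([-5 0 -5; -5 -1 1; 4 -1 -3]) = -65
det = (+1)·(-2)·(-65) = 130

|A| = 130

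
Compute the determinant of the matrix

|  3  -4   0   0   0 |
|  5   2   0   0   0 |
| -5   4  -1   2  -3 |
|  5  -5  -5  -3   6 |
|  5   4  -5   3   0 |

The matrix is block lower-triangular with a 2×2 block and a 3×3 block on the diagonal, so its determinant equals the product of the determinants of the diagonal blocks.
det of the 2×2 block = 26
det of the 3×3 block = 48
det = (26)·(48) = 1248

1248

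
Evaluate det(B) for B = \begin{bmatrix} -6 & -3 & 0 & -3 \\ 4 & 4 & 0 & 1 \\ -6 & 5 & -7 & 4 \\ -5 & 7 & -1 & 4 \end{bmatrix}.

|B| = 813

Expand along column 3 (it has 2 zeros):
  + (-7) · M_33   where M_33 = det([-6 -3 -3; 4 4 1; -5 7 4]) = -135
  − (-1) · M_43   where M_43 = det([-6 -3 -3; 4 4 1; -6 5 4]) = -132
det = (+1)·(-7)·(-135) + (-1)·(-1)·(-132) = 813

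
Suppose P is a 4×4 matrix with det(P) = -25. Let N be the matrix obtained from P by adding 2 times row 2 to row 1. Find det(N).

-25

Adding a multiple of one row to another leaves the determinant unchanged.
det(N) = (1)·(-25) = -25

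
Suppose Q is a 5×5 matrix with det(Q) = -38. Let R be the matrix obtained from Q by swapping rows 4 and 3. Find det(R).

Swapping two rows multiplies the determinant by −1.
det(R) = (-1)·(-38) = 38

|R| = 38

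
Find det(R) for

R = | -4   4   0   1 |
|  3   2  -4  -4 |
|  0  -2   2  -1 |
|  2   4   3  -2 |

-378

Expand along row 1 (it has 1 zero):
  + (-4) · M_11   where M_11 = det([2 -4 -4; -2 2 -1; 4 3 -2]) = 86
  − (4) · M_12   where M_12 = det([3 -4 -4; 0 2 -1; 2 3 -2]) = 21
  − (1) · M_14   where M_14 = det([3 2 -4; 0 -2 2; 2 4 3]) = -50
det = (+1)·(-4)·(86) + (-1)·(4)·(21) + (-1)·(1)·(-50) = -378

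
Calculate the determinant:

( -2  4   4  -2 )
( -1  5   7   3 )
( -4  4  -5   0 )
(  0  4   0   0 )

-576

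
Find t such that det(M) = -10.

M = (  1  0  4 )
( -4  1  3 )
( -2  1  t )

Expanding along the row containing t, det(M) is linear in t: det(M) = (1)·t + (-11).
Set (1)·t + (-11) = -10  ⇒  (1)·t = 1  ⇒  t = 1.

1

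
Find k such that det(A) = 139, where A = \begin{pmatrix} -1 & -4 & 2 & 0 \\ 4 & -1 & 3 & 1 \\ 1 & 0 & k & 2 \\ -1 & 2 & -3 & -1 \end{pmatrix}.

Expanding along the column containing k, det(A) is linear in k: det(A) = (-11)·k + (40).
Set (-11)·k + (40) = 139  ⇒  (-11)·k = 99  ⇒  k = -9.

-9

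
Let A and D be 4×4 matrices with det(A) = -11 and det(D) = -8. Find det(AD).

det(AD) = det(A)·det(D) = (-11)·(-8) = 88

det(AD) = 88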